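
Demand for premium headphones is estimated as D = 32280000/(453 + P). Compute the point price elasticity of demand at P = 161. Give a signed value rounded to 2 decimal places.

-0.26

dD/dP = −32280000/(453 + P)² = -85.6243. At P = 161, D = 52573.3.
Ed = (dD/dP)·(P/D) = (-85.6243) × (161/52573.3) = -0.2622…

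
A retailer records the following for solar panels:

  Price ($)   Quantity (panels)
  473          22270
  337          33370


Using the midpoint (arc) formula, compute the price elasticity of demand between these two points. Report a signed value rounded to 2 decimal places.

-1.19

%ΔQ = (33370 − 22270) / [(22270 + 33370)/2] = 11100/27820 = 0.398993…
%ΔP = (337 − 473) / [(473 + 337)/2] = -136/405 = -0.335802…
Arc Ed = %ΔQ / %ΔP = (11100/27820) / (-136/405) = -1.1881…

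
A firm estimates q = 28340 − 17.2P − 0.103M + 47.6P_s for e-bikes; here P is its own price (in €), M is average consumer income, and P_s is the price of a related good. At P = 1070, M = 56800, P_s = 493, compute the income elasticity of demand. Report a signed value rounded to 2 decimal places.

-0.21

At the given values, q = 28340 − 17.2(1070) − 0.103(56800) + 47.6(493) = 27552.4.
∂q/∂M = -0.103.
E = (-0.103) × (56800/27552.4) = -0.2123…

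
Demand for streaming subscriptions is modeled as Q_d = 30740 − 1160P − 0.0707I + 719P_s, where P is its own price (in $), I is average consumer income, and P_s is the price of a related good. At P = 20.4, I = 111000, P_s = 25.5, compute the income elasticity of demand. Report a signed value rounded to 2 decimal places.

-0.45

At the given values, Q_d = 30740 − 1160(20.4) − 0.0707(111000) + 719(25.5) = 17562.8.
∂Q_d/∂I = -0.0707.
E = (-0.0707) × (111000/17562.8) = -0.4468…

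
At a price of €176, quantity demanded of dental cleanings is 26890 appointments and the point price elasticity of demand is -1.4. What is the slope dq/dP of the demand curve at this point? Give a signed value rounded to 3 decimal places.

Ed = (dq/dP)·(P/q) ⇒ dq/dP = Ed·q/P = (-1.4)·26890/176 = -213.89772…

-213.898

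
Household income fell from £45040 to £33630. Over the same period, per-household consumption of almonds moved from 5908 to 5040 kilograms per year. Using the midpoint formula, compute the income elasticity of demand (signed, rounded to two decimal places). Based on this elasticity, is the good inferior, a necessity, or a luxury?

0.55; necessity

%ΔQ = (5040 − 5908)/[( 5908 + 5040)/2] = -868/5474 = -0.158567…
%ΔIncome = (33630 − 45040)/[( 45040 + 33630)/2] = -11410/39335 = -0.290072…
E_income = (-868/5474) / (-11410/39335) = 0.5466…
0 < E_income < 1 ⇒ normal good, necessity.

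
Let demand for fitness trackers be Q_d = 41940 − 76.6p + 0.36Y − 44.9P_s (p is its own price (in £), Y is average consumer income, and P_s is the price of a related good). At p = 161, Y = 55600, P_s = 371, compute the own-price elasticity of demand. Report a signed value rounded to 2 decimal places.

-0.37

At the given values, Q_d = 41940 − 76.6(161) + 0.36(55600) − 44.9(371) = 32965.5.
∂Q_d/∂p = −76.6.
E = (-76.6) × (161/32965.5) = -0.3741…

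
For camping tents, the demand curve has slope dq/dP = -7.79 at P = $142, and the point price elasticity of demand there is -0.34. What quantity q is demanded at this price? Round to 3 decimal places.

3253.471

Ed = (dq/dP)·(P/q) ⇒ q = (dq/dP)·P/Ed = (-7.79)·142/(-0.34) = 3253.47058…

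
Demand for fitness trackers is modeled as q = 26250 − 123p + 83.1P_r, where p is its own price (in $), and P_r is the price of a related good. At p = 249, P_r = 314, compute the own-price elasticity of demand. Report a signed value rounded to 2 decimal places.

At the given values, q = 26250 − 123(249) + 83.1(314) = 21716.4.
∂q/∂p = −123.
E = (-123) × (249/21716.4) = -1.4103…

-1.41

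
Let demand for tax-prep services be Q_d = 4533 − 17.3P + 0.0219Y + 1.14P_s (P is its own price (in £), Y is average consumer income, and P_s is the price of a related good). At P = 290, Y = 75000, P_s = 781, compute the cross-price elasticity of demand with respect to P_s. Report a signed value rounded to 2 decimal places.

At the given values, Q_d = 4533 − 17.3(290) + 0.0219(75000) + 1.14(781) = 2048.84.
∂Q_d/∂P_s = 1.14.
E = (1.14) × (781/2048.84) = 0.4345…

0.43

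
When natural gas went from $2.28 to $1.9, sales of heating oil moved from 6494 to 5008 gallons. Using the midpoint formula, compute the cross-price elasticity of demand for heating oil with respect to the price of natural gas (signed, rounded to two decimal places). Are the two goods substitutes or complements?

%ΔQ_{heating oil} = (5008 − 6494)/avg = -1486/5751 = -0.258389…
%ΔP_{natural gas} = (1.9 − 2.28)/avg = -0.38/2.09 = -0.181818…
E_cross = (-1486/5751) / (-0.38/2.09) = 1.4211…
E_cross > 0 ⇒ the goods are substitutes.

1.42; substitutes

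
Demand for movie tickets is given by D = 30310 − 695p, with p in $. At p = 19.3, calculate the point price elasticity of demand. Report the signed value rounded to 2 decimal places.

-0.79

dD/dp = −695. At p = 19.3, D = 30310 − 695(19.3) = 16896.5.
Ed = (dD/dp)·(p/D) = −695 × (19.3/16896.5) = -0.7938…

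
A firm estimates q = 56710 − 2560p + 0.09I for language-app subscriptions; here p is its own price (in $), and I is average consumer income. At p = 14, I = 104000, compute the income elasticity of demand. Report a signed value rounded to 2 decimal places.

At the given values, q = 56710 − 2560(14) + 0.09(104000) = 30230.
∂q/∂I = 0.09.
E = (0.09) × (104000/30230) = 0.3096…

0.31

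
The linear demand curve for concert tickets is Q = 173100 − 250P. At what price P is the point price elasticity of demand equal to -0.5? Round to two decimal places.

Ed = −250P/(173100 − 250P). Set this equal to -0.5:
250P = 0.5·(173100 − 250P) ⇒ 250P(1 + 0.5) = 0.5·173100
P = 0.5·173100 / (250·1.5) = 230.8

230.80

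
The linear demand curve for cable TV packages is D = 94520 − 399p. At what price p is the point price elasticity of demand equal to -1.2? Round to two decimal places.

129.21

Ed = −399p/(94520 − 399p). Set this equal to -1.2:
399p = 1.2·(94520 − 399p) ⇒ 399p(1 + 1.2) = 1.2·94520
p = 1.2·94520 / (399·2.2) = 129.2139…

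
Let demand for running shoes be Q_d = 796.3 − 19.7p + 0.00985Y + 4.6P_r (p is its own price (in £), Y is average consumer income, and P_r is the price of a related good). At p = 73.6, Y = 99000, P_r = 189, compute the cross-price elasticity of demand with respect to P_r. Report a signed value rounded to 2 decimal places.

At the given values, Q_d = 796.3 − 19.7(73.6) + 0.00985(99000) + 4.6(189) = 1190.93.
∂Q_d/∂P_r = 4.6.
E = (4.6) × (189/1190.93) = 0.7300…

0.73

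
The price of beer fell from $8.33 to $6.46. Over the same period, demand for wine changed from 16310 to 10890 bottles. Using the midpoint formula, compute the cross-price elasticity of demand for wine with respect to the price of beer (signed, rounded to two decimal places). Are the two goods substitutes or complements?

%ΔQ_{wine} = (10890 − 16310)/avg = -5420/13600 = -0.398529…
%ΔP_{beer} = (6.46 − 8.33)/avg = -1.87/7.395 = -0.252873…
E_cross = (-5420/13600) / (-1.87/7.395) = 1.5760…
E_cross > 0 ⇒ the goods are substitutes.

1.58; substitutes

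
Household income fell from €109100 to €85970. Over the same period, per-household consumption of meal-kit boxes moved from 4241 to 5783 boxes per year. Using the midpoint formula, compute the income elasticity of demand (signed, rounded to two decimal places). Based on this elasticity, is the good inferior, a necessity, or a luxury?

%ΔQ = (5783 − 4241)/[( 4241 + 5783)/2] = 1542/5012 = 0.307661…
%ΔIncome = (85970 − 109100)/[( 109100 + 85970)/2] = -23130/97535 = -0.237145…
E_income = (1542/5012) / (-23130/97535) = -1.2973…
E_income < 0 ⇒ inferior good.

-1.30; inferior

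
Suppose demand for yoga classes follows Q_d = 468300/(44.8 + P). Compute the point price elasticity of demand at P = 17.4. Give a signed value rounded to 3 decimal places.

dQ_d/dP = −468300/(44.8 + P)² = -121.044. At P = 17.4, Q_d = 7528.94.
Ed = (dQ_d/dP)·(P/Q_d) = (-121.044) × (17.4/7528.94) = -0.27974…

-0.280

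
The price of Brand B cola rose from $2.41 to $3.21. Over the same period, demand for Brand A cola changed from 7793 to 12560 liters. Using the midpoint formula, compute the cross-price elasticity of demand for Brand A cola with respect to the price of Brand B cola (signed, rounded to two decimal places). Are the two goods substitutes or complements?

%ΔQ_{Brand A cola} = (12560 − 7793)/avg = 4767/10176.5 = 0.468432…
%ΔP_{Brand B cola} = (3.21 − 2.41)/avg = 0.8/2.81 = 0.284697…
E_cross = (4767/10176.5) / (0.8/2.81) = 1.6453…
E_cross > 0 ⇒ the goods are substitutes.

1.65; substitutes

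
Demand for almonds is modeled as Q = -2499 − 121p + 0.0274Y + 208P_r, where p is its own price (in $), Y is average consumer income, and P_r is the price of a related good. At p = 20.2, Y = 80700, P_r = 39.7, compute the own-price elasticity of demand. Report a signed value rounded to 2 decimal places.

At the given values, Q = -2499 − 121(20.2) + 0.0274(80700) + 208(39.7) = 5525.58.
∂Q/∂p = −121.
E = (-121) × (20.2/5525.58) = -0.4423…

-0.44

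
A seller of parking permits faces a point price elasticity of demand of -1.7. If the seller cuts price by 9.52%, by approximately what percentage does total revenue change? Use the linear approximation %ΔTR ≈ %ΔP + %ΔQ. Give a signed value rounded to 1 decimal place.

%ΔQ ≈ Ed × %ΔP = (-1.7) × (-9.52%) = +16.1840%
%ΔTR ≈ %ΔP + %ΔQ = (-9.52%) + (+16.1840%) = +6.6640%

+6.7%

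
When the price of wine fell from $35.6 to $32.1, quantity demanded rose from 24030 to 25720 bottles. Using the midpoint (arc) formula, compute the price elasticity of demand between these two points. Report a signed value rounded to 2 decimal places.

-0.66

%ΔQ = (25720 − 24030) / [(24030 + 25720)/2] = 1690/24875 = 0.067939…
%ΔP = (32.1 − 35.6) / [(35.6 + 32.1)/2] = -3.5/33.85 = -0.103397…
Arc Ed = %ΔQ / %ΔP = (1690/24875) / (-3.5/33.85) = -0.6570…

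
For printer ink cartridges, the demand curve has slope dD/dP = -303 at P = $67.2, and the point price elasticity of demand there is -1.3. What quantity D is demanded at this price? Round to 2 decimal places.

15662.77

Ed = (dD/dP)·(P/D) ⇒ D = (dD/dP)·P/Ed = (-303)·67.2/(-1.3) = 15662.7692…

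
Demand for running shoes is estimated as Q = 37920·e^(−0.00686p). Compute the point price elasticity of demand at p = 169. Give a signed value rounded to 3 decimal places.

-1.159

dQ/dp = −0.00686·Q = -81.6014. At p = 169, Q = 11895.2.
Ed = (dQ/dp)·(p/Q) = (-81.6014) × (169/11895.2) = -1.15934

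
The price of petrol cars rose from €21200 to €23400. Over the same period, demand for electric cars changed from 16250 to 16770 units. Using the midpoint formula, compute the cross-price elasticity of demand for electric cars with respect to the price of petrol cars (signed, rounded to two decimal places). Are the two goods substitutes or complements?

0.32; substitutes

%ΔQ_{electric cars} = (16770 − 16250)/avg = 520/16510 = 0.031496…
%ΔP_{petrol cars} = (23400 − 21200)/avg = 2200/22300 = 0.098654…
E_cross = (520/16510) / (2200/22300) = 0.3192…
E_cross > 0 ⇒ the goods are substitutes.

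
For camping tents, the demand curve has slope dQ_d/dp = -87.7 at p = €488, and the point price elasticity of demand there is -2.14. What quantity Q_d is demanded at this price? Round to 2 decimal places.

19998.88

Ed = (dQ_d/dp)·(p/Q_d) ⇒ Q_d = (dQ_d/dp)·p/Ed = (-87.7)·488/(-2.14) = 19998.8785…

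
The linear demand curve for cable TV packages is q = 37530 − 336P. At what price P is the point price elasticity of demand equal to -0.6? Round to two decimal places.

Ed = −336P/(37530 − 336P). Set this equal to -0.6:
336P = 0.6·(37530 − 336P) ⇒ 336P(1 + 0.6) = 0.6·37530
P = 0.6·37530 / (336·1.6) = 41.8861…

41.89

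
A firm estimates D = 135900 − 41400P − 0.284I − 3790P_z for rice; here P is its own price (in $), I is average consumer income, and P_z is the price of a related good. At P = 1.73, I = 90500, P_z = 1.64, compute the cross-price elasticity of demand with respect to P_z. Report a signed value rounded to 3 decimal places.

At the given values, D = 135900 − 41400(1.73) − 0.284(90500) − 3790(1.64) = 32360.4.
∂D/∂P_z = -3790.
E = (-3790) × (1.64/32360.4) = -0.19207…

-0.192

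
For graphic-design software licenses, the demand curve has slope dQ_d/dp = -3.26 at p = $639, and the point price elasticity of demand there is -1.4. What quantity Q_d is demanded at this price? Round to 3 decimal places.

Ed = (dQ_d/dp)·(p/Q_d) ⇒ Q_d = (dQ_d/dp)·p/Ed = (-3.26)·639/(-1.4) = 1487.95714…

1487.957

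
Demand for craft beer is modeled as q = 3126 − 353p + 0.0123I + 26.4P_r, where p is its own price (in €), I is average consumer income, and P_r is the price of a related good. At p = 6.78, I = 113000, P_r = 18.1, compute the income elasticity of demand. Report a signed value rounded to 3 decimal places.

0.534

At the given values, q = 3126 − 353(6.78) + 0.0123(113000) + 26.4(18.1) = 2600.4.
∂q/∂I = 0.0123.
E = (0.0123) × (113000/2600.4) = 0.53449…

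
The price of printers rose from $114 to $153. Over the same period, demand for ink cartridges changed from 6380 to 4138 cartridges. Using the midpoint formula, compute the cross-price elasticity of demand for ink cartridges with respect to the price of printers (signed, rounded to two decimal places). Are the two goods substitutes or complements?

%ΔQ_{ink cartridges} = (4138 − 6380)/avg = -2242/5259 = -0.426316…
%ΔP_{printers} = (153 − 114)/avg = 39/133.5 = 0.292134…
E_cross = (-2242/5259) / (39/133.5) = -1.4593…
E_cross < 0 ⇒ the goods are complements.

-1.46; complements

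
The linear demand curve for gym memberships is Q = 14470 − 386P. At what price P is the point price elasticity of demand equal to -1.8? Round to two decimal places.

24.10

Ed = −386P/(14470 − 386P). Set this equal to -1.8:
386P = 1.8·(14470 − 386P) ⇒ 386P(1 + 1.8) = 1.8·14470
P = 1.8·14470 / (386·2.8) = 24.0988…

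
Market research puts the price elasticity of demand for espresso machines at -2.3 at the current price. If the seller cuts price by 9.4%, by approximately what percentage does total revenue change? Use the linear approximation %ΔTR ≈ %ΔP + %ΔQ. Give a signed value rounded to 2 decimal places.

%ΔQ ≈ Ed × %ΔP = (-2.3) × (-9.4%) = +21.6200%
%ΔTR ≈ %ΔP + %ΔQ = (-9.4%) + (+21.6200%) = +12.2200%

+12.22%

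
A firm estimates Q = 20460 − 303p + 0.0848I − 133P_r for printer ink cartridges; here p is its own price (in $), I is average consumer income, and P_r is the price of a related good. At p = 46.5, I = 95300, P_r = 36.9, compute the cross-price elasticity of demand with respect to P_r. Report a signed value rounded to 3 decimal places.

-0.514

At the given values, Q = 20460 − 303(46.5) + 0.0848(95300) − 133(36.9) = 9544.24.
∂Q/∂P_r = -133.
E = (-133) × (36.9/9544.24) = -0.51420…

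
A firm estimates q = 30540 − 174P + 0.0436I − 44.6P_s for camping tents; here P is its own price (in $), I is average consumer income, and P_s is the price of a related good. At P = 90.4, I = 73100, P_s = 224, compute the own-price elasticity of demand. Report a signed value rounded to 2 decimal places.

-1.96

At the given values, q = 30540 − 174(90.4) + 0.0436(73100) − 44.6(224) = 8007.16.
∂q/∂P = −174.
E = (-174) × (90.4/8007.16) = -1.9644…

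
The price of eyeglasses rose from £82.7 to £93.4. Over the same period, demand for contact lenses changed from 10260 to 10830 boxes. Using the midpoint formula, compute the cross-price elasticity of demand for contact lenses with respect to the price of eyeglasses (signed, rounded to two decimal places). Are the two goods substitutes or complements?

0.44; substitutes

%ΔQ_{contact lenses} = (10830 − 10260)/avg = 570/10545 = 0.054054…
%ΔP_{eyeglasses} = (93.4 − 82.7)/avg = 10.7/88.05 = 0.121521…
E_cross = (570/10545) / (10.7/88.05) = 0.4448…
E_cross > 0 ⇒ the goods are substitutes.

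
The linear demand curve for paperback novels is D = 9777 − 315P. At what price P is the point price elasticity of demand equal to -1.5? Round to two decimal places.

Ed = −315P/(9777 − 315P). Set this equal to -1.5:
315P = 1.5·(9777 − 315P) ⇒ 315P(1 + 1.5) = 1.5·9777
P = 1.5·9777 / (315·2.5) = 18.6228…

18.62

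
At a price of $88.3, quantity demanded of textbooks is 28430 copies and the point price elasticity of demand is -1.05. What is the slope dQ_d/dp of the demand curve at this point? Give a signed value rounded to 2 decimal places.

-338.07

Ed = (dQ_d/dp)·(p/Q_d) ⇒ dQ_d/dp = Ed·Q_d/p = (-1.05)·28430/88.3 = -338.0690…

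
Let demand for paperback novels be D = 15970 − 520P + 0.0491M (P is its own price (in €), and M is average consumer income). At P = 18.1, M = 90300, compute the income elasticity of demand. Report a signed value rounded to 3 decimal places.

0.403

At the given values, D = 15970 − 520(18.1) + 0.0491(90300) = 10991.73.
∂D/∂M = 0.0491.
E = (0.0491) × (90300/10991.73) = 0.40336…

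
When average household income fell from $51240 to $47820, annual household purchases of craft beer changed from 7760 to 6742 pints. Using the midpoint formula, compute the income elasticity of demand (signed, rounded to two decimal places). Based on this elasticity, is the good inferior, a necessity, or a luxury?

2.03; luxury

%ΔQ = (6742 − 7760)/[( 7760 + 6742)/2] = -1018/7251 = -0.140394…
%ΔIncome = (47820 − 51240)/[( 51240 + 47820)/2] = -3420/49530 = -0.069049…
E_income = (-1018/7251) / (-3420/49530) = 2.0332…
E_income > 1 ⇒ normal good, luxury.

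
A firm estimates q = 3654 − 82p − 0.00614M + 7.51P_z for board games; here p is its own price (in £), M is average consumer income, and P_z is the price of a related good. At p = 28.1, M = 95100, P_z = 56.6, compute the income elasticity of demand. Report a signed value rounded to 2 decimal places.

At the given values, q = 3654 − 82(28.1) − 0.00614(95100) + 7.51(56.6) = 1190.952.
∂q/∂M = -0.00614.
E = (-0.00614) × (95100/1190.952) = -0.4902…

-0.49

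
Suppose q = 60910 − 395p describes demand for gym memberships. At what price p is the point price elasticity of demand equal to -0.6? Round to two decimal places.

57.83

Ed = −395p/(60910 − 395p). Set this equal to -0.6:
395p = 0.6·(60910 − 395p) ⇒ 395p(1 + 0.6) = 0.6·60910
p = 0.6·60910 / (395·1.6) = 57.8259…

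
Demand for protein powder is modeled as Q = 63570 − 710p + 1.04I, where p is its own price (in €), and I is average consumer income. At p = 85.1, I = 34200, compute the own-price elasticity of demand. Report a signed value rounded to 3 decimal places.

At the given values, Q = 63570 − 710(85.1) + 1.04(34200) = 38717.
∂Q/∂p = −710.
E = (-710) × (85.1/38717) = -1.56058…

-1.561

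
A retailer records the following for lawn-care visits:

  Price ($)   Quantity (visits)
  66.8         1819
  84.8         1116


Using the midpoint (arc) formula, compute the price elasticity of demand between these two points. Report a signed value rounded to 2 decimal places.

-2.02

%ΔQ = (1116 − 1819) / [(1819 + 1116)/2] = -703/1467.5 = -0.479045…
%ΔP = (84.8 − 66.8) / [(66.8 + 84.8)/2] = 18/75.8 = 0.237467…
Arc Ed = %ΔQ / %ΔP = (-703/1467.5) / (18/75.8) = -2.0173…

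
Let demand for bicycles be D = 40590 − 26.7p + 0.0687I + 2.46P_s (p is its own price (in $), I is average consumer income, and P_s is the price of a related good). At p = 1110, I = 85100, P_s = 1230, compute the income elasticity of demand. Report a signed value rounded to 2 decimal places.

0.29

At the given values, D = 40590 − 26.7(1110) + 0.0687(85100) + 2.46(1230) = 19825.17.
∂D/∂I = 0.0687.
E = (0.0687) × (85100/19825.17) = 0.2948…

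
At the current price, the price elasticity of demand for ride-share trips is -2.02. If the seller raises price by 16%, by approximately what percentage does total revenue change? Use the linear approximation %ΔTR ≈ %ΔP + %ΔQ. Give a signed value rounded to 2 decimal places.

%ΔQ ≈ Ed × %ΔP = (-2.02) × (+16%) = -32.3200%
%ΔTR ≈ %ΔP + %ΔQ = (+16%) + (-32.3200%) = -16.3200%

-16.32%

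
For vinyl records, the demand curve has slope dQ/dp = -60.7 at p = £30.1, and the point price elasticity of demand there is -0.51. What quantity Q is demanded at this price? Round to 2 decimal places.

3582.49

Ed = (dQ/dp)·(p/Q) ⇒ Q = (dQ/dp)·p/Ed = (-60.7)·30.1/(-0.51) = 3582.4901…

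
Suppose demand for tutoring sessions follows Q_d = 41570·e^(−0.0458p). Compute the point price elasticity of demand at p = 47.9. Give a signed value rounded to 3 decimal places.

dQ_d/dp = −0.0458·Q_d = -212.267. At p = 47.9, Q_d = 4634.64.
Ed = (dQ_d/dp)·(p/Q_d) = (-212.267) × (47.9/4634.64) = -2.19382

-2.194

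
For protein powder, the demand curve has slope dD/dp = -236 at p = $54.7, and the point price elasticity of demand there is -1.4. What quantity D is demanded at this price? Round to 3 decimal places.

Ed = (dD/dp)·(p/D) ⇒ D = (dD/dp)·p/Ed = (-236)·54.7/(-1.4) = 9220.85714…

9220.857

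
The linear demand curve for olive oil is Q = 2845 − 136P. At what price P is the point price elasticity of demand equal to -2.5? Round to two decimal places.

14.94

Ed = −136P/(2845 − 136P). Set this equal to -2.5:
136P = 2.5·(2845 − 136P) ⇒ 136P(1 + 2.5) = 2.5·2845
P = 2.5·2845 / (136·3.5) = 14.9422…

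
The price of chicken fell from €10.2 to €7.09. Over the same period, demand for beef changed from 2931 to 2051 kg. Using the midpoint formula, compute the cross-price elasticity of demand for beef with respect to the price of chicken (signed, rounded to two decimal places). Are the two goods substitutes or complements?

0.98; substitutes

%ΔQ_{beef} = (2051 − 2931)/avg = -880/2491 = -0.353271…
%ΔP_{chicken} = (7.09 − 10.2)/avg = -3.11/8.645 = -0.359745…
E_cross = (-880/2491) / (-3.11/8.645) = 0.9820…
E_cross > 0 ⇒ the goods are substitutes.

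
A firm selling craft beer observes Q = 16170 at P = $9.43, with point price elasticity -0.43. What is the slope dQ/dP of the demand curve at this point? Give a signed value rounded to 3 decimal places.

Ed = (dQ/dP)·(P/Q) ⇒ dQ/dP = Ed·Q/P = (-0.43)·16170/9.43 = -737.33828…

-737.338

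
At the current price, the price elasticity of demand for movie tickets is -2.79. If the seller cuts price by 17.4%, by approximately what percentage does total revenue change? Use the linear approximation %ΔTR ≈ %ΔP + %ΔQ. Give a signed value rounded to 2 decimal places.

%ΔQ ≈ Ed × %ΔP = (-2.79) × (-17.4%) = +48.5460%
%ΔTR ≈ %ΔP + %ΔQ = (-17.4%) + (+48.5460%) = +31.1460%

+31.15%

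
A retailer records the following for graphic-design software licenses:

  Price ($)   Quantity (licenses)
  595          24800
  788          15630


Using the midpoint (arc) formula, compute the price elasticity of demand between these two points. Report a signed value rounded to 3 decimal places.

-1.625

%ΔQ = (15630 − 24800) / [(24800 + 15630)/2] = -9170/20215 = -0.453623…
%ΔP = (788 − 595) / [(595 + 788)/2] = 193/691.5 = 0.279103…
Arc Ed = %ΔQ / %ΔP = (-9170/20215) / (193/691.5) = -1.62528…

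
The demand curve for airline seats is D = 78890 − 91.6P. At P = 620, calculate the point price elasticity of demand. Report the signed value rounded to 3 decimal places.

dD/dP = −91.6. At P = 620, D = 78890 − 91.6(620) = 22098.
Ed = (dD/dP)·(P/D) = −91.6 × (620/22098) = -2.57000…

-2.570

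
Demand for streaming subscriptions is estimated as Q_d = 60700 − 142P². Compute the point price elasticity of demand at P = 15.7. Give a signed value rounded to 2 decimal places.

dQ_d/dP = −2·142·P = -4458.8. At P = 15.7, Q_d = 25698.42.
Ed = (dQ_d/dP)·(P/Q_d) = (-4458.8) × (15.7/25698.42) = -2.7240…

-2.72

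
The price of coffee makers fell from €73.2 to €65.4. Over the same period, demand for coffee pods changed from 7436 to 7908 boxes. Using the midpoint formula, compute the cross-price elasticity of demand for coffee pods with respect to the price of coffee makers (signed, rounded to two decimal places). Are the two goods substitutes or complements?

-0.55; complements

%ΔQ_{coffee pods} = (7908 − 7436)/avg = 472/7672 = 0.061522…
%ΔP_{coffee makers} = (65.4 − 73.2)/avg = -7.8/69.3 = -0.112554…
E_cross = (472/7672) / (-7.8/69.3) = -0.5466…
E_cross < 0 ⇒ the goods are complements.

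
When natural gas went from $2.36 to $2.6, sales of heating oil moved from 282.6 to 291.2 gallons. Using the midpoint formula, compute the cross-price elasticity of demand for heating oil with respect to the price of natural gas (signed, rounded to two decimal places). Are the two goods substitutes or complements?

%ΔQ_{heating oil} = (291.2 − 282.6)/avg = 8.6/286.9 = 0.029975…
%ΔP_{natural gas} = (2.6 − 2.36)/avg = 0.24/2.48 = 0.096774…
E_cross = (8.6/286.9) / (0.24/2.48) = 0.3097…
E_cross > 0 ⇒ the goods are substitutes.

0.31; substitutes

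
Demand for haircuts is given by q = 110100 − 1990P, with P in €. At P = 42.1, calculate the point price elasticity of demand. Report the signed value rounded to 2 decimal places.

-3.18

dq/dP = −1990. At P = 42.1, q = 110100 − 1990(42.1) = 26321.
Ed = (dq/dP)·(P/q) = −1990 × (42.1/26321) = -3.1829…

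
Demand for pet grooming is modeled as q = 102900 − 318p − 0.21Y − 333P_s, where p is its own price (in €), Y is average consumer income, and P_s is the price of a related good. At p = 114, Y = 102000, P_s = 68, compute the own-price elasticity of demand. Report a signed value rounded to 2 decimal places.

At the given values, q = 102900 − 318(114) − 0.21(102000) − 333(68) = 22584.
∂q/∂p = −318.
E = (-318) × (114/22584) = -1.6052…

-1.61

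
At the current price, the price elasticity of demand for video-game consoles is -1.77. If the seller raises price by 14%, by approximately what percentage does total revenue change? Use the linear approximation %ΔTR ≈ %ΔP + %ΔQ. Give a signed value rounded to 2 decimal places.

-10.78%

%ΔQ ≈ Ed × %ΔP = (-1.77) × (+14%) = -24.7800%
%ΔTR ≈ %ΔP + %ΔQ = (+14%) + (-24.7800%) = -10.7800%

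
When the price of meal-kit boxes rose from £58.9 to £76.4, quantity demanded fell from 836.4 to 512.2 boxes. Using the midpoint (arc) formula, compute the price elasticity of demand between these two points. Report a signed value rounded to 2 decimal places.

-1.86

%ΔQ = (512.2 − 836.4) / [(836.4 + 512.2)/2] = -324.2/674.3 = -0.480794…
%ΔP = (76.4 − 58.9) / [(58.9 + 76.4)/2] = 17.5/67.65 = 0.258684…
Arc Ed = %ΔQ / %ΔP = (-324.2/674.3) / (17.5/67.65) = -1.8586…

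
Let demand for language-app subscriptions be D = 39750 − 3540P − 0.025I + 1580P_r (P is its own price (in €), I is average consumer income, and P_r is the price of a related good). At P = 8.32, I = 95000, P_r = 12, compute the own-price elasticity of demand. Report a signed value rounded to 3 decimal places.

At the given values, D = 39750 − 3540(8.32) − 0.025(95000) + 1580(12) = 26882.2.
∂D/∂P = −3540.
E = (-3540) × (8.32/26882.2) = -1.09562…

-1.096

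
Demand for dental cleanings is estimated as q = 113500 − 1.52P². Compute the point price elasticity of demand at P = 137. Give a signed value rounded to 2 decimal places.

dq/dP = −2·1.52·P = -416.48. At P = 137, q = 84971.12.
Ed = (dq/dP)·(P/q) = (-416.48) × (137/84971.12) = -0.6714…

-0.67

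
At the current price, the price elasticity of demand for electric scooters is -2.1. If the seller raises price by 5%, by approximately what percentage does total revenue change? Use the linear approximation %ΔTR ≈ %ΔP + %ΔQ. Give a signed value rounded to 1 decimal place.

-5.5%

%ΔQ ≈ Ed × %ΔP = (-2.1) × (+5%) = -10.5000%
%ΔTR ≈ %ΔP + %ΔQ = (+5%) + (-10.5000%) = -5.5000%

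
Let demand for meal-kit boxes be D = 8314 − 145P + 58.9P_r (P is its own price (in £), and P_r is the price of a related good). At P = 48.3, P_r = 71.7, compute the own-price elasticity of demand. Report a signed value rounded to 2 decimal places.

At the given values, D = 8314 − 145(48.3) + 58.9(71.7) = 5533.63.
∂D/∂P = −145.
E = (-145) × (48.3/5533.63) = -1.2656…

-1.27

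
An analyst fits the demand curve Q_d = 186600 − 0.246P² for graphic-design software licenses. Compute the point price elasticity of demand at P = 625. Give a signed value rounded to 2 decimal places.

-2.12

dQ_d/dP = −2·0.246·P = -307.5. At P = 625, Q_d = 90506.25.
Ed = (dQ_d/dP)·(P/Q_d) = (-307.5) × (625/90506.25) = -2.1234…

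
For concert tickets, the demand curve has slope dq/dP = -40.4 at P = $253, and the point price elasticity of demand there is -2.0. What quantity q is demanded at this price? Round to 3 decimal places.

5110.600

Ed = (dq/dP)·(P/q) ⇒ q = (dq/dP)·P/Ed = (-40.4)·253/(-2.0) = 5110.6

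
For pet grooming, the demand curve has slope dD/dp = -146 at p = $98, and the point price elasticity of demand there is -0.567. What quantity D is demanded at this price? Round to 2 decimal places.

Ed = (dD/dp)·(p/D) ⇒ D = (dD/dp)·p/Ed = (-146)·98/(-0.567) = 25234.5679…

25234.57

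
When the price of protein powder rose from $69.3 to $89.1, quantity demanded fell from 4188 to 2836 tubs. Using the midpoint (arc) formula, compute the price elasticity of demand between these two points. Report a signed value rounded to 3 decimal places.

%ΔQ = (2836 − 4188) / [(4188 + 2836)/2] = -1352/3512 = -0.384965…
%ΔP = (89.1 − 69.3) / [(69.3 + 89.1)/2] = 19.8/79.2 = 0.25
Arc Ed = %ΔQ / %ΔP = (-1352/3512) / (19.8/79.2) = -1.53986…

-1.540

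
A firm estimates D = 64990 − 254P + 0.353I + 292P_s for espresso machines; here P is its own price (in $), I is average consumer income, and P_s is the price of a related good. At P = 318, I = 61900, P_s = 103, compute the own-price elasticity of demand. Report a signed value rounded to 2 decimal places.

-2.23

At the given values, D = 64990 − 254(318) + 0.353(61900) + 292(103) = 36144.7.
∂D/∂P = −254.
E = (-254) × (318/36144.7) = -2.2346…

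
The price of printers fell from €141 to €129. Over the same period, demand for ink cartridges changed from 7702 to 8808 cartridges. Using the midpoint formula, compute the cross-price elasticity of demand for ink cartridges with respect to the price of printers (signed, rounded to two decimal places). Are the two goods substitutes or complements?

-1.51; complements

%ΔQ_{ink cartridges} = (8808 − 7702)/avg = 1106/8255 = 0.133979…
%ΔP_{printers} = (129 − 141)/avg = -12/135 = -0.088888…
E_cross = (1106/8255) / (-12/135) = -1.5072…
E_cross < 0 ⇒ the goods are complements.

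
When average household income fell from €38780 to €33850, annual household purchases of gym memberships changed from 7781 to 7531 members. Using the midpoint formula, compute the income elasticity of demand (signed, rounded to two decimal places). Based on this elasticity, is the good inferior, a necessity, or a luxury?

0.24; necessity

%ΔQ = (7531 − 7781)/[( 7781 + 7531)/2] = -250/7656 = -0.032654…
%ΔIncome = (33850 − 38780)/[( 38780 + 33850)/2] = -4930/36315 = -0.135756…
E_income = (-250/7656) / (-4930/36315) = 0.2405…
0 < E_income < 1 ⇒ normal good, necessity.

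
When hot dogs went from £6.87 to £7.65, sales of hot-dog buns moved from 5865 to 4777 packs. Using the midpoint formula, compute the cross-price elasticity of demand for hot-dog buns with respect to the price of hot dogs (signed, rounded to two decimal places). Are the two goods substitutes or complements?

%ΔQ_{hot-dog buns} = (4777 − 5865)/avg = -1088/5321 = -0.204472…
%ΔP_{hot dogs} = (7.65 − 6.87)/avg = 0.78/7.26 = 0.107438…
E_cross = (-1088/5321) / (0.78/7.26) = -1.9031…
E_cross < 0 ⇒ the goods are complements.

-1.90; complements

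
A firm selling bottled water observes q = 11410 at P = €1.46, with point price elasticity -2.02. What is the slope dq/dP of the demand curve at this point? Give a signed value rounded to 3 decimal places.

-15786.438

Ed = (dq/dP)·(P/q) ⇒ dq/dP = Ed·q/P = (-2.02)·11410/1.46 = -15786.43835…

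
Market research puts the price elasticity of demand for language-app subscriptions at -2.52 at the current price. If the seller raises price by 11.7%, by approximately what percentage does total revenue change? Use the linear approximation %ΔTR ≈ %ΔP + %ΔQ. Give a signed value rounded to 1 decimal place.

-17.8%

%ΔQ ≈ Ed × %ΔP = (-2.52) × (+11.7%) = -29.4840%
%ΔTR ≈ %ΔP + %ΔQ = (+11.7%) + (-29.4840%) = -17.7840%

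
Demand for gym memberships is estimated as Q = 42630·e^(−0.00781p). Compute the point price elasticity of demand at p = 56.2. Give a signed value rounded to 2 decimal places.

dQ/dp = −0.00781·Q = -214.657. At p = 56.2, Q = 27484.9.
Ed = (dQ/dp)·(p/Q) = (-214.657) × (56.2/27484.9) = -0.4389…

-0.44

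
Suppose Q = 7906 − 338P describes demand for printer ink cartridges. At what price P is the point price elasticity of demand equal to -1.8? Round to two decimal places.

15.04

Ed = −338P/(7906 − 338P). Set this equal to -1.8:
338P = 1.8·(7906 − 338P) ⇒ 338P(1 + 1.8) = 1.8·7906
P = 1.8·7906 / (338·2.8) = 15.0367…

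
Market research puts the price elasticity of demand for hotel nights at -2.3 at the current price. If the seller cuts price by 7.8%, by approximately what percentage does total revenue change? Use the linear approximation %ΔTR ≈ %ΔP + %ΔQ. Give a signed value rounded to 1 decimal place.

%ΔQ ≈ Ed × %ΔP = (-2.3) × (-7.8%) = +17.9400%
%ΔTR ≈ %ΔP + %ΔQ = (-7.8%) + (+17.9400%) = +10.1400%

+10.1%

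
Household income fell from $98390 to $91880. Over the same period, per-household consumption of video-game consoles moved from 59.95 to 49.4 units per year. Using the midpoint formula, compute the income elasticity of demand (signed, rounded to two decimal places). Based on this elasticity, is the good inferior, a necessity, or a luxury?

%ΔQ = (49.4 − 59.95)/[( 59.95 + 49.4)/2] = -10.55/54.675 = -0.192958…
%ΔIncome = (91880 − 98390)/[( 98390 + 91880)/2] = -6510/95135 = -0.068429…
E_income = (-10.55/54.675) / (-6510/95135) = 2.8198…
E_income > 1 ⇒ normal good, luxury.

2.82; luxury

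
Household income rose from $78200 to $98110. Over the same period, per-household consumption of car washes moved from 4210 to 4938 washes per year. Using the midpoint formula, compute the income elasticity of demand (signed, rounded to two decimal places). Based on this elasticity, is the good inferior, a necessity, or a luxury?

%ΔQ = (4938 − 4210)/[( 4210 + 4938)/2] = 728/4574 = 0.159160…
%ΔIncome = (98110 − 78200)/[( 78200 + 98110)/2] = 19910/88155 = 0.225852…
E_income = (728/4574) / (19910/88155) = 0.7047…
0 < E_income < 1 ⇒ normal good, necessity.

0.70; necessity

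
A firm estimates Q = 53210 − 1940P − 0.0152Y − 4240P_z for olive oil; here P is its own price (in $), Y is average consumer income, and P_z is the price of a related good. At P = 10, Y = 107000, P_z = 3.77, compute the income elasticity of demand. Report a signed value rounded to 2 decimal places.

-0.10

At the given values, Q = 53210 − 1940(10) − 0.0152(107000) − 4240(3.77) = 16198.8.
∂Q/∂Y = -0.0152.
E = (-0.0152) × (107000/16198.8) = -0.1004…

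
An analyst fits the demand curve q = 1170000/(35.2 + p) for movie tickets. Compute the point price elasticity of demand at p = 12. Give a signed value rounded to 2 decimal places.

dq/dp = −1170000/(35.2 + p)² = -525.172. At p = 12, q = 24788.1.
Ed = (dq/dp)·(p/q) = (-525.172) × (12/24788.1) = -0.2542…

-0.25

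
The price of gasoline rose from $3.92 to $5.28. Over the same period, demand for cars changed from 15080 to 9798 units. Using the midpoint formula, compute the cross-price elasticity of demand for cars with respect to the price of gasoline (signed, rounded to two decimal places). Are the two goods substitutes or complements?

-1.44; complements

%ΔQ_{cars} = (9798 − 15080)/avg = -5282/12439 = -0.424632…
%ΔP_{gasoline} = (5.28 − 3.92)/avg = 1.36/4.6 = 0.295652…
E_cross = (-5282/12439) / (1.36/4.6) = -1.4362…
E_cross < 0 ⇒ the goods are complements.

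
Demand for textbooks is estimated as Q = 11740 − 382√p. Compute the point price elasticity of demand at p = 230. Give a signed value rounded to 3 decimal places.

dQ/dp = −382/(2√p) = -12.5942. At p = 230, Q = 5946.68.
Ed = (dQ/dp)·(p/Q) = (-12.5942) × (230/5946.68) = -0.48710…

-0.487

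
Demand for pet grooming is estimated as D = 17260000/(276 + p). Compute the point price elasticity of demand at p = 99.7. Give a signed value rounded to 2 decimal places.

-0.27

dD/dp = −17260000/(276 + p)² = -122.281. At p = 99.7, D = 45940.9.
Ed = (dD/dp)·(p/D) = (-122.281) × (99.7/45940.9) = -0.2653…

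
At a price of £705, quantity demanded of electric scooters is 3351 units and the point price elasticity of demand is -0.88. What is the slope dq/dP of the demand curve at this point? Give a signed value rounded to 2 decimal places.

-4.18

Ed = (dq/dP)·(P/q) ⇒ dq/dP = Ed·q/P = (-0.88)·3351/705 = -4.1828…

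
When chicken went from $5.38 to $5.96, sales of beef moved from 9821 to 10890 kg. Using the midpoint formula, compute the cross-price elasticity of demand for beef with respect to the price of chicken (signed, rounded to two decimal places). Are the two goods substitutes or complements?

%ΔQ_{beef} = (10890 − 9821)/avg = 1069/10355.5 = 0.103230…
%ΔP_{chicken} = (5.96 − 5.38)/avg = 0.58/5.67 = 0.102292…
E_cross = (1069/10355.5) / (0.58/5.67) = 1.0091…
E_cross > 0 ⇒ the goods are substitutes.

1.01; substitutes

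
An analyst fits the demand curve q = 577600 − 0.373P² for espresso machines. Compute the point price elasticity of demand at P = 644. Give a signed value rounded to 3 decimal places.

dq/dP = −2·0.373·P = -480.424. At P = 644, q = 422903.472.
Ed = (dq/dP)·(P/q) = (-480.424) × (644/422903.472) = -0.73159…

-0.732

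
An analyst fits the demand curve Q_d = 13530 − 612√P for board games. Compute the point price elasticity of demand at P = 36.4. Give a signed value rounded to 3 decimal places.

dQ_d/dP = −612/(2√P) = -50.719. At P = 36.4, Q_d = 9837.66.
Ed = (dQ_d/dP)·(P/Q_d) = (-50.719) × (36.4/9837.66) = -0.18766…

-0.188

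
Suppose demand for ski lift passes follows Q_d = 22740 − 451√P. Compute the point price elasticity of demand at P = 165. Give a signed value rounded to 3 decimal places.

-0.171

dQ_d/dP = −451/(2√P) = -17.5552. At P = 165, Q_d = 16946.8.
Ed = (dQ_d/dP)·(P/Q_d) = (-17.5552) × (165/16946.8) = -0.17092…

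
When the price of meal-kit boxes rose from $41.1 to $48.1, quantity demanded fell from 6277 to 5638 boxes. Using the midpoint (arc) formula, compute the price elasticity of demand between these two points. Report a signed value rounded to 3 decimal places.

-0.683

%ΔQ = (5638 − 6277) / [(6277 + 5638)/2] = -639/5957.5 = -0.107259…
%ΔP = (48.1 − 41.1) / [(41.1 + 48.1)/2] = 7/44.6 = 0.156950…
Arc Ed = %ΔQ / %ΔP = (-639/5957.5) / (7/44.6) = -0.68339…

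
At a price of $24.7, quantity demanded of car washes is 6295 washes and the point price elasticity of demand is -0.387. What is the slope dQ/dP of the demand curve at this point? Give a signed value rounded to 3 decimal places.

-98.630

Ed = (dQ/dP)·(P/Q) ⇒ dQ/dP = Ed·Q/P = (-0.387)·6295/24.7 = -98.63016…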